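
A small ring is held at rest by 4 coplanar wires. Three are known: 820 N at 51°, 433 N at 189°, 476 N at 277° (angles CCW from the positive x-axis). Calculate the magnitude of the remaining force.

F ≈ 176 N

Sum the known components: ΣF_x = 146.4 N, ΣF_y = 97.07 N.
For equilibrium the remaining force must supply (−ΣF_x, −ΣF_y) = (-146.4, -97.07) N.
Magnitude = √((-146.4)² + (-97.07)²) = 175.6 N; direction = atan2(-97.07, -146.4) = 213.5°.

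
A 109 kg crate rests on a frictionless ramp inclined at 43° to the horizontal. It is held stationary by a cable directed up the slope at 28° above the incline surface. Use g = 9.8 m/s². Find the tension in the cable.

Take axes along and perpendicular to the incline. Weight components: W sin 43° = 728.5 N down-slope, W cos 43° = 781.2 N into the surface.
Along incline: T cos 28° = W sin 43° → T = 825.1 N.
Perpendicular: N = W cos 43° − T sin 28° = 393.9 N.

T ≈ 825 N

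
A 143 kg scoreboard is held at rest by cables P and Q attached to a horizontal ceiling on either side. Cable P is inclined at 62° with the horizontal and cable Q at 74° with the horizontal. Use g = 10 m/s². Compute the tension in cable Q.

T_Q ≈ 966 N

Weight W = 143 × 10 = 1430 N acts straight down.
Horizontal: T_P cos 62° = T_Q cos 74°  →  T_P = 0.5871 T_Q.
Vertical: T_P sin 62° + T_Q sin 74° = 1430.
Substituting the horizontal relation into the vertical equation gives 1.48 T_Q = 1430, so T_Q = 966.4 N.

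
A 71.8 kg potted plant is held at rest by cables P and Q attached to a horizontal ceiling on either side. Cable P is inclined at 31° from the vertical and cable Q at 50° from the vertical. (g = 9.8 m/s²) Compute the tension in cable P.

T_P ≈ 546 N

Angles from the horizontal: cable P is 90° − 31° = 59°, cable Q is 90° − 50° = 40°.
Weight W = 71.8 × 9.8 = 703.6 N acts straight down.
Horizontal: T_P cos 59° = T_Q cos 40°  →  T_Q = 0.6723 T_P.
Vertical: T_P sin 59° + T_Q sin 40° = 703.6.
Substituting the horizontal relation into the vertical equation gives 1.289 T_P = 703.6, so T_P = 545.7 N.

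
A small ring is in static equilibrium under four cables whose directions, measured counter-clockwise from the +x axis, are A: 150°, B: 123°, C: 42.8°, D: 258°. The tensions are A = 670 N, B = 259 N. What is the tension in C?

Resolve: ΣF_x = 670 cos 150° + 259 cos 123° + T_C cos 42.8° + T_D cos 258° = 0.
        ΣF_y = 670 sin 150° + 259 sin 123° + T_C sin 42.8° + T_D sin 258° = 0.
The known terms sum to (-721.3, 552.2) N, so 0.7337 T_C − 0.2079 T_D = 721.3 and 0.6794 T_C − 0.9781 T_D = -552.2.
Solving simultaneously: T_C = 1423 N, T_D = 1553 N.

T_C ≈ 1420 N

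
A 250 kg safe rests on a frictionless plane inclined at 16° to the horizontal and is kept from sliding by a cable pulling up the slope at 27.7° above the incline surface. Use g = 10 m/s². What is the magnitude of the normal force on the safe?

Take axes along and perpendicular to the incline. Weight components: W sin 16° = 689.1 N down-slope, W cos 16° = 2403 N into the surface.
Along incline: T cos 27.7° = W sin 16° → T = 778.3 N.
Perpendicular: N = W cos 16° − T sin 27.7° = 2041 N.

N ≈ 2040 N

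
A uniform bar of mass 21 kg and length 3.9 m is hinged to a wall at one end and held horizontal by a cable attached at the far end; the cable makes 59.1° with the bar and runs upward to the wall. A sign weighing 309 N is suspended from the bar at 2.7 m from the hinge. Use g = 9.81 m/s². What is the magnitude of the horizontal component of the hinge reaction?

H_x ≈ 190 N

Take torques about the hinge: T sin 59.1° · 3.9 = 21×9.81×1.95 + 309×2.7 = 1236 N·m.
So T = 1236 / (0.8581 × 3.9) = 369.35 N.
ΣF_x = 0: H_x = T cos 59.1° = 189.68 N.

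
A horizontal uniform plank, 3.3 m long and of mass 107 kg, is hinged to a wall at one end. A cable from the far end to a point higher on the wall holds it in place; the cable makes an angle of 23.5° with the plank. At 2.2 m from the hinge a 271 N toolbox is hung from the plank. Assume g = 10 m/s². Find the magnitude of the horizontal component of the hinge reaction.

Take torques about the hinge: T sin 23.5° · 3.3 = 107×10×1.65 + 271×2.2 = 2361.7 N·m.
So T = 2361.7 / (0.3987 × 3.3) = 1794.8 N.
ΣF_x = 0: H_x = T cos 23.5° = 1645.9 N.

H_x ≈ 1650 N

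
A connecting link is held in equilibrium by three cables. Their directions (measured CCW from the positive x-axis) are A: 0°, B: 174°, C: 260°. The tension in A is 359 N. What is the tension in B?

T_B ≈ 354 N

Resolve: ΣF_x = 359 cos 0° + T_B cos 174° + T_C cos 260° = 0.
        ΣF_y = 359 sin 0° + T_B sin 174° + T_C sin 260° = 0.
The known terms sum to (359, 0) N, so -0.9945 T_B − 0.1736 T_C = -359 and 0.1045 T_B − 0.9848 T_C = 0.
Solving simultaneously: T_B = 354.4 N, T_C = 37.62 N.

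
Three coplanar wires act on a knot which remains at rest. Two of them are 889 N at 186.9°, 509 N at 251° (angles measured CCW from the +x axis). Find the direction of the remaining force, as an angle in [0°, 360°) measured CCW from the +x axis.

θ ≈ 29.3°

Sum the known components: ΣF_x = -1048 N, ΣF_y = -588.1 N.
For equilibrium the remaining force must supply (−ΣF_x, −ΣF_y) = (1048, 588.1) N.
Magnitude = √((1048)² + (588.1)²) = 1202 N; direction = atan2(588.1, 1048) = 29.3°.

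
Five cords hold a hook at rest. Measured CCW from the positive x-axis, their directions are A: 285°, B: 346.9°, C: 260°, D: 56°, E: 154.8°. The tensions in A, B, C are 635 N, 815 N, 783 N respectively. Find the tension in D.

Resolve: ΣF_x = 635 cos 285° + 815 cos 346.9° + 783 cos 260° + T_D cos 56° + T_E cos 154.8° = 0.
        ΣF_y = 635 sin 285° + 815 sin 346.9° + 783 sin 260° + T_D sin 56° + T_E sin 154.8° = 0.
The known terms sum to (822.2, -1569) N, so 0.5592 T_D − 0.9048 T_E = -822.2 and 0.8290 T_D + 0.4258 T_E = 1569.
Solving simultaneously: T_D = 1083 N, T_E = 1578 N.

T_D ≈ 1080 N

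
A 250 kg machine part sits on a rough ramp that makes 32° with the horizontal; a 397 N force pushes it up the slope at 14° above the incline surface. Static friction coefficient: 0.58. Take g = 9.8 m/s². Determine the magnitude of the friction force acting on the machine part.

Axes along / perpendicular to the incline. W sin 32° = 1298 N down-slope; W cos 32° = 2078 N into the surface.
Perpendicular: N = W cos 32° − P sin 14° = 2078 − 96.04 = 1982 N.
Along incline: P cos 14° + f = W sin 32° (friction acts up-slope) → f = 1298 − 385.2 = 913.1 N.
|f| = 913.1 N ≤ μN = 1149 N, so the machine part is indeed static.

f ≈ 913 N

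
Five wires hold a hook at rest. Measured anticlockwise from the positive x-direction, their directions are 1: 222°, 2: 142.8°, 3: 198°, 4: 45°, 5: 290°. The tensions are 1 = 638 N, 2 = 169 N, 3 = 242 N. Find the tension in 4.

T_4 ≈ 1020 N

Resolve: ΣF_x = 638 cos 222° + 169 cos 142.8° + 242 cos 198° + T_4 cos 45° + T_5 cos 290° = 0.
        ΣF_y = 638 sin 222° + 169 sin 142.8° + 242 sin 198° + T_4 sin 45° + T_5 sin 290° = 0.
The known terms sum to (-838.9, -399.5) N, so 0.7071 T_4 + 0.3420 T_5 = 838.9 and 0.7071 T_4 − 0.9397 T_5 = 399.5.
Solving simultaneously: T_4 = 1021 N, T_5 = 342.8 N.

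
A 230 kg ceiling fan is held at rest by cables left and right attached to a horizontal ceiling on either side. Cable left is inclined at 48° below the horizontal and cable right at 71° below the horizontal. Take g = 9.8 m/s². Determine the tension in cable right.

Weight W = 230 × 9.8 = 2254 N acts straight down.
Horizontal: T_left cos 48° = T_right cos 71°  →  T_left = 0.4866 T_right.
Vertical: T_left sin 48° + T_right sin 71° = 2254.
Substituting the horizontal relation into the vertical equation gives 1.307 T_right = 2254, so T_right = 1724 N.

T_right ≈ 1720 N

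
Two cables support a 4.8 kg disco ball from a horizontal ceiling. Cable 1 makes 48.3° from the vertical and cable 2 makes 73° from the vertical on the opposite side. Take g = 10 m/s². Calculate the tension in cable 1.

Angles from the horizontal: cable 1 is 90° − 48.3° = 41.7°, cable 2 is 90° − 73° = 17°.
Weight W = 4.8 × 10 = 48 N acts straight down.
Horizontal: T_1 cos 41.7° = T_2 cos 17°  →  T_2 = 0.7808 T_1.
Vertical: T_1 sin 41.7° + T_2 sin 17° = 48.
Substituting the horizontal relation into the vertical equation gives 0.8935 T_1 = 48, so T_1 = 53.72 N.

T_1 ≈ 53.7 N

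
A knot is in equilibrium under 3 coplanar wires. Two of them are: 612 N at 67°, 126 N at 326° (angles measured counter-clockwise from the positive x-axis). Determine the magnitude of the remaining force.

Sum the known components: ΣF_x = 343.6 N, ΣF_y = 492.9 N.
For equilibrium the remaining force must supply (−ΣF_x, −ΣF_y) = (-343.6, -492.9) N.
Magnitude = √((-343.6)² + (-492.9)²) = 600.8 N; direction = atan2(-492.9, -343.6) = 235.1°.

F ≈ 601 N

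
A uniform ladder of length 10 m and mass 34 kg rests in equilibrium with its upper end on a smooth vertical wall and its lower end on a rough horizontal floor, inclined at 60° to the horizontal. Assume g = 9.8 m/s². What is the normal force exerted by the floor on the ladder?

ΣF_y = 0: N_floor = 34×9.8 = 333.2 N.

N_floor ≈ 333 N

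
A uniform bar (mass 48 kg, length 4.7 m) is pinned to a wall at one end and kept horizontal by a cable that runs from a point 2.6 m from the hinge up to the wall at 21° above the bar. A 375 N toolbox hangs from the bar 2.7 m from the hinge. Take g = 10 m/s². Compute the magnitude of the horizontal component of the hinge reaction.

H_x ≈ 2140 N

Take torques about the hinge: T sin 21° · 2.6 = 48×10×2.35 + 375×2.7 = 2140.5 N·m.
So T = 2140.5 / (0.3584 × 2.6) = 2297.3 N.
ΣF_x = 0: H_x = T cos 21° = 2144.7 N.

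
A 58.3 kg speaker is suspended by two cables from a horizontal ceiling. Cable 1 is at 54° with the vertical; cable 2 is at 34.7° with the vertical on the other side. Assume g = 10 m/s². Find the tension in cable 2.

T_2 ≈ 472 N

Angles from the horizontal: cable 1 is 90° − 54° = 36°, cable 2 is 90° − 34.7° = 55.3°.
Weight W = 58.3 × 10 = 583 N acts straight down.
Horizontal: T_1 cos 36° = T_2 cos 55.3°  →  T_1 = 0.7037 T_2.
Vertical: T_1 sin 36° + T_2 sin 55.3° = 583.
Substituting the horizontal relation into the vertical equation gives 1.236 T_2 = 583, so T_2 = 471.8 N.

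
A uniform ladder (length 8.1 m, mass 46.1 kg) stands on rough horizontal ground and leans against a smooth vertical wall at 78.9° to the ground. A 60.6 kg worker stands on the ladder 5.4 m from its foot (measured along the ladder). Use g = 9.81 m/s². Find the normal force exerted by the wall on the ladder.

Torques about the foot: N_wall · 8.1 sin 78.9° = 46.1×9.81×4.05 cos 78.9° + 60.6×9.81×5.4 cos 78.9° → N_wall = 122.12 N.

N_wall ≈ 122 N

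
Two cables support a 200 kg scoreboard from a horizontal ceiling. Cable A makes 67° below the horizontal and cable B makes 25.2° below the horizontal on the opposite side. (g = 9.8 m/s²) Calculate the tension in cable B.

Weight W = 200 × 9.8 = 1960 N acts straight down.
Horizontal: T_A cos 67° = T_B cos 25.2°  →  T_A = 2.316 T_B.
Vertical: T_A sin 67° + T_B sin 25.2° = 1960.
Substituting the horizontal relation into the vertical equation gives 2.557 T_B = 1960, so T_B = 766.4 N.

T_B ≈ 766 N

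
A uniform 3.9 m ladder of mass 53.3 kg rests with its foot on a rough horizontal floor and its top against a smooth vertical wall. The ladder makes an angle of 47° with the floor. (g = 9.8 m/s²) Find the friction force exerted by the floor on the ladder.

f ≈ 244 N

Torques about the foot: N_wall · 3.9 sin 47° = 53.3×9.8×1.95 cos 47° → N_wall = 243.54 N.
ΣF_x = 0: f_floor = N_wall = 243.54 N.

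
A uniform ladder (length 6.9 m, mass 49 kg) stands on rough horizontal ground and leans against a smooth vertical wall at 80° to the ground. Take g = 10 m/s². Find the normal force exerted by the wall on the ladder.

N_wall ≈ 43.2 N

Torques about the foot: N_wall · 6.9 sin 80° = 49×10×3.45 cos 80° → N_wall = 43.2 N.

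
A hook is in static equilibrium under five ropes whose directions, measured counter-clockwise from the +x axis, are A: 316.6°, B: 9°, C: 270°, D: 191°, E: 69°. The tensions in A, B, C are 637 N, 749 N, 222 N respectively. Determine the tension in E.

Resolve: ΣF_x = 637 cos 316.6° + 749 cos 9° + 222 cos 270° + T_D cos 191° + T_E cos 69° = 0.
        ΣF_y = 637 sin 316.6° + 749 sin 9° + 222 sin 270° + T_D sin 191° + T_E sin 69° = 0.
The known terms sum to (1203, -542.5) N, so -0.9816 T_D + 0.3584 T_E = -1203 and -0.1908 T_D + 0.9336 T_E = 542.5.
Solving simultaneously: T_D = 1553 N, T_E = 898.5 N.

T_E ≈ 899 N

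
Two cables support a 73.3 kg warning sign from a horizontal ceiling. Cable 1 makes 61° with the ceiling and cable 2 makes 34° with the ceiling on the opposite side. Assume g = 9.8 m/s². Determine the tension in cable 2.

Weight W = 73.3 × 9.8 = 718.3 N acts straight down.
Horizontal: T_1 cos 61° = T_2 cos 34°  →  T_1 = 1.71 T_2.
Vertical: T_1 sin 61° + T_2 sin 34° = 718.3.
Substituting the horizontal relation into the vertical equation gives 2.055 T_2 = 718.3, so T_2 = 349.6 N.

T_2 ≈ 350 N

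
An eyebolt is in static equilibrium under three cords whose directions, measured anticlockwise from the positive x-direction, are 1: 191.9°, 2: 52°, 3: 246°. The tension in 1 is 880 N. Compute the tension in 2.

T_2 ≈ 2950 N

Resolve: ΣF_x = 880 cos 191.9° + T_2 cos 52° + T_3 cos 246° = 0.
        ΣF_y = 880 sin 191.9° + T_2 sin 52° + T_3 sin 246° = 0.
The known terms sum to (-861.1, -181.5) N, so 0.6157 T_2 − 0.4067 T_3 = 861.1 and 0.7880 T_2 − 0.9135 T_3 = 181.5.
Solving simultaneously: T_2 = 2947 N, T_3 = 2343 N.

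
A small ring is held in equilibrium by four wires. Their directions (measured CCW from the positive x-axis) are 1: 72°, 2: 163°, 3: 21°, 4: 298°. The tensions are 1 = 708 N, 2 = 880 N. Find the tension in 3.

T_3 ≈ 114 N

Resolve: ΣF_x = 708 cos 72° + 880 cos 163° + T_3 cos 21° + T_4 cos 298° = 0.
        ΣF_y = 708 sin 72° + 880 sin 163° + T_3 sin 21° + T_4 sin 298° = 0.
The known terms sum to (-622.8, 930.6) N, so 0.9336 T_3 + 0.4695 T_4 = 622.8 and 0.3584 T_3 − 0.8829 T_4 = -930.6.
Solving simultaneously: T_3 = 113.8 N, T_4 = 1100 N.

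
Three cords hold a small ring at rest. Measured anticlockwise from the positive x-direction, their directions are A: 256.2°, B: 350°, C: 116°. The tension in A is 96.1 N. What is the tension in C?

Resolve: ΣF_x = 96.1 cos 256.2° + T_B cos 350° + T_C cos 116° = 0.
        ΣF_y = 96.1 sin 256.2° + T_B sin 350° + T_C sin 116° = 0.
The known terms sum to (-22.92, -93.33) N, so 0.9848 T_B − 0.4384 T_C = 22.92 and -0.1736 T_B + 0.8988 T_C = 93.33.
Solving simultaneously: T_B = 76.04 N, T_C = 118.5 N.

T_C ≈ 119 N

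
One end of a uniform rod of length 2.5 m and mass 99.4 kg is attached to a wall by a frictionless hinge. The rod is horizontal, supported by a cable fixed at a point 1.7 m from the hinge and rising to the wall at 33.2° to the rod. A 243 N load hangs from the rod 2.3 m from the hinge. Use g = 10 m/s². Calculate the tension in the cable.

Take torques about the hinge: T sin 33.2° · 1.7 = 99.4×10×1.25 + 243×2.3 = 1801.4 N·m.
So T = 1801.4 / (0.5476 × 1.7) = 1935.2 N.

T ≈ 1940 N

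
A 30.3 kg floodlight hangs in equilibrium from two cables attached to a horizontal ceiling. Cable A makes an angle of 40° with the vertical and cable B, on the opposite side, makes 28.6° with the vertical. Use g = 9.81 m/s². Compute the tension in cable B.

Angles from the horizontal: cable A is 90° − 40° = 50°, cable B is 90° − 28.6° = 61.4°.
Weight W = 30.3 × 9.81 = 297.2 N acts straight down.
Horizontal: T_A cos 50° = T_B cos 61.4°  →  T_A = 0.7447 T_B.
Vertical: T_A sin 50° + T_B sin 61.4° = 297.2.
Substituting the horizontal relation into the vertical equation gives 1.448 T_B = 297.2, so T_B = 205.2 N.

T_B ≈ 205 N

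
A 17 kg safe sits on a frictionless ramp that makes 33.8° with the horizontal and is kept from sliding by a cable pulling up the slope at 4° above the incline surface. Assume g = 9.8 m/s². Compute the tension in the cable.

T ≈ 92.9 N

Take axes along and perpendicular to the incline. Weight components: W sin 33.8° = 92.68 N down-slope, W cos 33.8° = 138.4 N into the surface.
Along incline: T cos 4° = W sin 33.8° → T = 92.91 N.
Perpendicular: N = W cos 33.8° − T sin 4° = 132 N.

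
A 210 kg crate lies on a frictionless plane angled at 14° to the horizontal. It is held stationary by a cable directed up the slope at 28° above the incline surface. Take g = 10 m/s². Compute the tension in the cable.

Take axes along and perpendicular to the incline. Weight components: W sin 14° = 508 N down-slope, W cos 14° = 2038 N into the surface.
Along incline: T cos 28° = W sin 14° → T = 575.4 N.
Perpendicular: N = W cos 14° − T sin 28° = 1767 N.

T ≈ 575 N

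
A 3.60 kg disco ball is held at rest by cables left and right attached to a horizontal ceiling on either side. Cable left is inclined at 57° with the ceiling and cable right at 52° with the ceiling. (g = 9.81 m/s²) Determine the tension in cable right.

T_right ≈ 20.3 N

Weight W = 3.60 × 9.81 = 35.32 N acts straight down.
Horizontal: T_left cos 57° = T_right cos 52°  →  T_left = 1.13 T_right.
Vertical: T_left sin 57° + T_right sin 52° = 35.32.
Substituting the horizontal relation into the vertical equation gives 1.736 T_right = 35.32, so T_right = 20.34 N.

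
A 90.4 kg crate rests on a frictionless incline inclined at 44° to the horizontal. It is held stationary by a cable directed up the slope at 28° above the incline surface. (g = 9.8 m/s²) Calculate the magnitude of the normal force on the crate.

N ≈ 310 N

Take axes along and perpendicular to the incline. Weight components: W sin 44° = 615.4 N down-slope, W cos 44° = 637.3 N into the surface.
Along incline: T cos 28° = W sin 44° → T = 697 N.
Perpendicular: N = W cos 44° − T sin 28° = 310.1 N.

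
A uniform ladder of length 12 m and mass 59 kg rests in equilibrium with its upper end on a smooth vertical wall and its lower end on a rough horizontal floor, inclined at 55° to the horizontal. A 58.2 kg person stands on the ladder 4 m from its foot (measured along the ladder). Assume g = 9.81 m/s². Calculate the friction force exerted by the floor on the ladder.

Torques about the foot: N_wall · 12 sin 55° = 59×9.81×6 cos 55° + 58.2×9.81×4 cos 55° → N_wall = 335.9 N.
ΣF_x = 0: f_floor = N_wall = 335.9 N.

f ≈ 336 N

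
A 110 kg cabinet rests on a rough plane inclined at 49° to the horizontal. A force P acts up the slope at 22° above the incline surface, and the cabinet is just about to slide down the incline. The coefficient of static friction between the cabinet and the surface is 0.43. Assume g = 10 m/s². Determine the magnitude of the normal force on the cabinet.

N ≈ 467 N

On the verge of sliding down the incline, friction equals μN and acts up the slope.
Perpendicular: N + P sin 22° = W cos 49° = 721.7 N.
Along incline: P cos 22° + μN = W sin 49° with W sin 49° = 830.2 N.
Solving the pair for P and N: P = 678.6 N, N = 467.5 N (and f = μN = 201 N).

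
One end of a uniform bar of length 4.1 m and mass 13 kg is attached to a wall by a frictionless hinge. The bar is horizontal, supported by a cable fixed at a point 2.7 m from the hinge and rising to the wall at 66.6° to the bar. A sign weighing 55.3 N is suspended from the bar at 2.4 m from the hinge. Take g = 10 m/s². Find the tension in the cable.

Take torques about the hinge: T sin 66.6° · 2.7 = 13×10×2.05 + 55.3×2.4 = 399.22 N·m.
So T = 399.22 / (0.9178 × 2.7) = 161.11 N.

T ≈ 161 N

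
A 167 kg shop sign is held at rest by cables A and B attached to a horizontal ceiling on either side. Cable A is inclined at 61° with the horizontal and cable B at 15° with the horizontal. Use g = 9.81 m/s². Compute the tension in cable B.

Weight W = 167 × 9.81 = 1638 N acts straight down.
Horizontal: T_A cos 61° = T_B cos 15°  →  T_A = 1.992 T_B.
Vertical: T_A sin 61° + T_B sin 15° = 1638.
Substituting the horizontal relation into the vertical equation gives 2.001 T_B = 1638, so T_B = 818.6 N.

T_B ≈ 819 N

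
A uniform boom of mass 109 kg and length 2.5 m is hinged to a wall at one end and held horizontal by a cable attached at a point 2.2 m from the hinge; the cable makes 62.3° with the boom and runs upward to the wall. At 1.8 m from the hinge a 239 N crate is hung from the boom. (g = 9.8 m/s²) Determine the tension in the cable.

T ≈ 906 N

Take torques about the hinge: T sin 62.3° · 2.2 = 109×9.8×1.25 + 239×1.8 = 1765.5 N·m.
So T = 1765.5 / (0.8854 × 2.2) = 906.35 N.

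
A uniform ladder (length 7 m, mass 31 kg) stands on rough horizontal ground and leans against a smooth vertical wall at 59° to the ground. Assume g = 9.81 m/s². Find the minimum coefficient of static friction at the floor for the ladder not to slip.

μ_min ≈ 0.300

ΣF_y = 0: N_floor = 31×9.81 = 304.11 N.
Torques about the foot: N_wall · 7 sin 59° = 31×9.81×3.5 cos 59° → N_wall = 91.364 N.
ΣF_x = 0: f_floor = N_wall = 91.364 N.
μ_min = f_floor / N_floor = 91.364 / 304.11 = 0.3004.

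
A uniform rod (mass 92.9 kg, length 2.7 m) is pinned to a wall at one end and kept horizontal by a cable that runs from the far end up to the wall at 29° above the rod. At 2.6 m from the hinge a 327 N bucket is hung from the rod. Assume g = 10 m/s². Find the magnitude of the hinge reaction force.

Take torques about the hinge: T sin 29° · 2.7 = 92.9×10×1.35 + 327×2.6 = 2104.4 N·m.
So T = 2104.4 / (0.4848 × 2.7) = 1607.6 N.
ΣF_x = 0: H_x = T cos 29° = 1406.1 N.
ΣF_y = 0: H_y = (92.9×10 + 327) − T sin 29° = 1256 − 779.39 = 476.61 N.
|H| = √(H_x² + H_y²) = √((1406.1)² + (476.61)²) = 1484.6 N.

|H| ≈ 1480 N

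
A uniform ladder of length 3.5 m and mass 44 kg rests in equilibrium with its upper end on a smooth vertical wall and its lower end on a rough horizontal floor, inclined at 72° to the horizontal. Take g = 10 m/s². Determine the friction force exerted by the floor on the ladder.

f ≈ 71.5 N

Torques about the foot: N_wall · 3.5 sin 72° = 44×10×1.75 cos 72° → N_wall = 71.482 N.
ΣF_x = 0: f_floor = N_wall = 71.482 N.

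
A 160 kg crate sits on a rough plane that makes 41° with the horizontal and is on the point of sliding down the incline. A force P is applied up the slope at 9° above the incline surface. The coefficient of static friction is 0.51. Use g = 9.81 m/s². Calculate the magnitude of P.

P ≈ 469 N

On the verge of sliding down the incline, friction equals μN and acts up the slope.
Perpendicular: N + P sin 9° = W cos 41° = 1185 N.
Along incline: P cos 9° + μN = W sin 41° with W sin 41° = 1030 N.
Solving the pair for P and N: P = 468.8 N, N = 1111 N (and f = μN = 566.7 N).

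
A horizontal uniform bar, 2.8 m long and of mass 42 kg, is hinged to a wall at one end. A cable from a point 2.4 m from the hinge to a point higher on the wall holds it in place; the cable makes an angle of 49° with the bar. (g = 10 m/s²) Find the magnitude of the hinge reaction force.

Take torques about the hinge: T sin 49° · 2.4 = 42×10×1.4 = 588 N·m.
So T = 588 / (0.7547 × 2.4) = 324.63 N.
ΣF_x = 0: H_x = T cos 49° = 212.98 N.
ΣF_y = 0: H_y = (42×10) − T sin 49° = 420 − 245 = 175 N.
|H| = √(H_x² + H_y²) = √((212.98)² + (175)²) = 275.65 N.

|H| ≈ 276 N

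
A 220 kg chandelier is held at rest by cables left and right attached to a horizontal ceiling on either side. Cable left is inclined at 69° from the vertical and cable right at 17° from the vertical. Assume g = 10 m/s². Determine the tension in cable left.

T_left ≈ 645 N

Angles from the horizontal: cable left is 90° − 69° = 21°, cable right is 90° − 17° = 73°.
Weight W = 220 × 10 = 2200 N acts straight down.
Horizontal: T_left cos 21° = T_right cos 73°  →  T_right = 3.193 T_left.
Vertical: T_left sin 21° + T_right sin 73° = 2200.
Substituting the horizontal relation into the vertical equation gives 3.412 T_left = 2200, so T_left = 644.8 N.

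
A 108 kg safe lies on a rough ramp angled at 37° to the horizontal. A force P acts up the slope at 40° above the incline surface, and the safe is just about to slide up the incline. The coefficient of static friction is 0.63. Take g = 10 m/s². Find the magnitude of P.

P ≈ 1020 N

On the verge of sliding up the incline, friction equals μN and acts down the slope.
Perpendicular: N + P sin 40° = W cos 37° = 862.5 N.
Along incline: P cos 40° = W sin 37° + μN  with W sin 37° = 650 N.
Solving the pair for P and N: P = 1019 N, N = 207.5 N (and f = μN = 130.7 N).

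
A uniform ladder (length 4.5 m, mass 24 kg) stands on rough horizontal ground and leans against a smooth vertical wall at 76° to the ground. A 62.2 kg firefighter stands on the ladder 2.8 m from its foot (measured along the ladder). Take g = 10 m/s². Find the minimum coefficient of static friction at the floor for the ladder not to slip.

ΣF_y = 0: N_floor = 24×10 + 62.2×10 = 862 N.
Torques about the foot: N_wall · 4.5 sin 76° = 24×10×2.25 cos 76° + 62.2×10×2.8 cos 76° → N_wall = 126.41 N.
ΣF_x = 0: f_floor = N_wall = 126.41 N.
μ_min = f_floor / N_floor = 126.41 / 862 = 0.1467.

μ_min ≈ 0.147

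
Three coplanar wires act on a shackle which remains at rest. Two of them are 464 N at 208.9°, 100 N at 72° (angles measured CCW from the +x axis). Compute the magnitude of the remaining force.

Sum the known components: ΣF_x = -375.3 N, ΣF_y = -129.1 N.
For equilibrium the remaining force must supply (−ΣF_x, −ΣF_y) = (375.3, 129.1) N.
Magnitude = √((375.3)² + (129.1)²) = 396.9 N; direction = atan2(129.1, 375.3) = 19.0°.

F ≈ 397 N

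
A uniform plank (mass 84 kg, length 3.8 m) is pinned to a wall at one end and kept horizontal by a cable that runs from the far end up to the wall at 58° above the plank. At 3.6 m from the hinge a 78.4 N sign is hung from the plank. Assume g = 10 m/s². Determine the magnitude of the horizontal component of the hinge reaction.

Take torques about the hinge: T sin 58° · 3.8 = 84×10×1.9 + 78.4×3.6 = 1878.2 N·m.
So T = 1878.2 / (0.8480 × 3.8) = 582.84 N.
ΣF_x = 0: H_x = T cos 58° = 308.86 N.

H_x ≈ 309 N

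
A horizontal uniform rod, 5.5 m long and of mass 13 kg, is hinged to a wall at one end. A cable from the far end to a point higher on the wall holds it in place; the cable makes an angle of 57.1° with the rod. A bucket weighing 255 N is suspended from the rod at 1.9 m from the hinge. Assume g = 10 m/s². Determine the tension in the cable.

Take torques about the hinge: T sin 57.1° · 5.5 = 13×10×2.75 + 255×1.9 = 842 N·m.
So T = 842 / (0.8396 × 5.5) = 182.33 N.

T ≈ 182 N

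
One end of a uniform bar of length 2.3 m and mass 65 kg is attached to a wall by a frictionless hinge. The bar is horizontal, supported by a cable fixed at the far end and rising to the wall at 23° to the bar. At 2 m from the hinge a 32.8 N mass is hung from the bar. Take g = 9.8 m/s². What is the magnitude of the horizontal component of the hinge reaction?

H_x ≈ 818 N

Take torques about the hinge: T sin 23° · 2.3 = 65×9.8×1.15 + 32.8×2 = 798.15 N·m.
So T = 798.15 / (0.3907 × 2.3) = 888.13 N.
ΣF_x = 0: H_x = T cos 23° = 817.53 N.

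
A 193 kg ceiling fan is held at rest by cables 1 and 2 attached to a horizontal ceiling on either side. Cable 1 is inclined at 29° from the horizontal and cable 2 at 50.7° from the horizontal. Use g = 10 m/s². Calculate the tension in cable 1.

Weight W = 193 × 10 = 1930 N acts straight down.
Horizontal: T_1 cos 29° = T_2 cos 50.7°  →  T_2 = 1.381 T_1.
Vertical: T_1 sin 29° + T_2 sin 50.7° = 1930.
Substituting the horizontal relation into the vertical equation gives 1.553 T_1 = 1930, so T_1 = 1242 N.

T_1 ≈ 1240 N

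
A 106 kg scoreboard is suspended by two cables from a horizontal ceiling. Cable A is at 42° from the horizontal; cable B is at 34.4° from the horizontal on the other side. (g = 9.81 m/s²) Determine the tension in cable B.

T_B ≈ 795 N

Weight W = 106 × 9.81 = 1040 N acts straight down.
Horizontal: T_A cos 42° = T_B cos 34.4°  →  T_A = 1.11 T_B.
Vertical: T_A sin 42° + T_B sin 34.4° = 1040.
Substituting the horizontal relation into the vertical equation gives 1.308 T_B = 1040, so T_B = 795.1 N.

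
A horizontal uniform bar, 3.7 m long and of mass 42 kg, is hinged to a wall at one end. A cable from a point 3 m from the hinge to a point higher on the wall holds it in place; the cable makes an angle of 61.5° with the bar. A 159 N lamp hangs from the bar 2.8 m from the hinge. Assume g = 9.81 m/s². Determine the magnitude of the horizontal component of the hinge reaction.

H_x ≈ 219 N

Take torques about the hinge: T sin 61.5° · 3 = 42×9.81×1.85 + 159×2.8 = 1207.4 N·m.
So T = 1207.4 / (0.8788 × 3) = 457.98 N.
ΣF_x = 0: H_x = T cos 61.5° = 218.53 N.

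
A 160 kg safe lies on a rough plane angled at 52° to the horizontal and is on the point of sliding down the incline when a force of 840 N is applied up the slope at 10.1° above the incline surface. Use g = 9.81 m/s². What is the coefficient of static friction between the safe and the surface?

μ ≈ 0.500

On the verge of sliding down the incline, friction is at its maximum μN and acts up the slope.
Perpendicular to incline: N = W cos 52° − P sin 10.1° = 966.3 − 147.3 = 819 N.
Along incline: P cos 10.1° + μN = W sin 52° → μ = (W sin 52° − P cos 10.1°) / N = 0.5004.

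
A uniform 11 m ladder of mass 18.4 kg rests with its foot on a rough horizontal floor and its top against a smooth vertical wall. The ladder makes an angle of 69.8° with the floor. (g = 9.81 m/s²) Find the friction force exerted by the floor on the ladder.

Torques about the foot: N_wall · 11 sin 69.8° = 18.4×9.81×5.5 cos 69.8° → N_wall = 33.206 N.
ΣF_x = 0: f_floor = N_wall = 33.206 N.

f ≈ 33.2 N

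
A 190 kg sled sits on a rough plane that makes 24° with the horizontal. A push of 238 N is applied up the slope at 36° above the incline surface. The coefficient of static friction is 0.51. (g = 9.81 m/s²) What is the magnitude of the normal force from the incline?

Axes along / perpendicular to the incline. W sin 24° = 758.1 N down-slope; W cos 24° = 1703 N into the surface.
Perpendicular: N = W cos 24° − P sin 36° = 1703 − 139.9 = 1563 N.
Along incline: P cos 36° + f = W sin 24° (friction acts up-slope) → f = 758.1 − 192.5 = 565.6 N.
|f| = 565.6 N ≤ μN = 797.1 N, so the sled is indeed static.

N ≈ 1560 N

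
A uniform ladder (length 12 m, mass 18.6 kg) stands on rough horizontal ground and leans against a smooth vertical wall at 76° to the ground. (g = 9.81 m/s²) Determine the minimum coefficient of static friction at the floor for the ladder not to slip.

ΣF_y = 0: N_floor = 18.6×9.81 = 182.47 N.
Torques about the foot: N_wall · 12 sin 76° = 18.6×9.81×6 cos 76° → N_wall = 22.747 N.
ΣF_x = 0: f_floor = N_wall = 22.747 N.
μ_min = f_floor / N_floor = 22.747 / 182.47 = 0.1247.

μ_min ≈ 0.125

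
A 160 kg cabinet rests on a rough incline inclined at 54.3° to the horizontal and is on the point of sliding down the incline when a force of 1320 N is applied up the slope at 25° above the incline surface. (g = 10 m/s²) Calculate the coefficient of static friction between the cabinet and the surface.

μ ≈ 0.274

On the verge of sliding down the incline, friction is at its maximum μN and acts up the slope.
Perpendicular to incline: N = W cos 54.3° − P sin 25° = 933.7 − 557.9 = 375.8 N.
Along incline: P cos 25° + μN = W sin 54.3° → μ = (W sin 54.3° − P cos 25°) / N = 0.2741.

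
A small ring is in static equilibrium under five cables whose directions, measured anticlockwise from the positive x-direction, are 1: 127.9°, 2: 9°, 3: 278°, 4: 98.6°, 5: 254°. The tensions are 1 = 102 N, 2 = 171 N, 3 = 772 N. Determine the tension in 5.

T_5 ≈ 271 N

Resolve: ΣF_x = 102 cos 127.9° + 171 cos 9° + 772 cos 278° + T_4 cos 98.6° + T_5 cos 254° = 0.
        ΣF_y = 102 sin 127.9° + 171 sin 9° + 772 sin 278° + T_4 sin 98.6° + T_5 sin 254° = 0.
The known terms sum to (213.7, -657.3) N, so -0.1495 T_4 − 0.2756 T_5 = -213.7 and 0.9888 T_4 − 0.9613 T_5 = 657.3.
Solving simultaneously: T_4 = 928.6 N, T_5 = 271.4 N.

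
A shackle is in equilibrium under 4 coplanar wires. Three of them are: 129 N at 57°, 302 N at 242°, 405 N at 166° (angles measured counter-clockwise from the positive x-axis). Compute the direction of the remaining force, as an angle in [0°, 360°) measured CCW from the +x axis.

θ ≈ 7.42°

Sum the known components: ΣF_x = -464.5 N, ΣF_y = -60.48 N.
For equilibrium the remaining force must supply (−ΣF_x, −ΣF_y) = (464.5, 60.48) N.
Magnitude = √((464.5)² + (60.48)²) = 468.4 N; direction = atan2(60.48, 464.5) = 7.4°.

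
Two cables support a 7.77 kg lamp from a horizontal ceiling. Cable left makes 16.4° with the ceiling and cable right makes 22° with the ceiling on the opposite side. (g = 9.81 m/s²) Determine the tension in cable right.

T_right ≈ 118 N

Weight W = 7.77 × 9.81 = 76.22 N acts straight down.
Horizontal: T_left cos 16.4° = T_right cos 22°  →  T_left = 0.9665 T_right.
Vertical: T_left sin 16.4° + T_right sin 22° = 76.22.
Substituting the horizontal relation into the vertical equation gives 0.6475 T_right = 76.22, so T_right = 117.7 N.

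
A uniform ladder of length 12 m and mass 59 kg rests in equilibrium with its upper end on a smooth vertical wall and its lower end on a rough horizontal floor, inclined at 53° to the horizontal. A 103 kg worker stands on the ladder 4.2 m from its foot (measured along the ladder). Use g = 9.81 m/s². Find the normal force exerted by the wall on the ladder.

Torques about the foot: N_wall · 12 sin 53° = 59×9.81×6 cos 53° + 103×9.81×4.2 cos 53° → N_wall = 484.57 N.

N_wall ≈ 485 N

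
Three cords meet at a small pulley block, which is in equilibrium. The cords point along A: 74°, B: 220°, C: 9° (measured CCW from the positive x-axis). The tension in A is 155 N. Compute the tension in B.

Resolve: ΣF_x = 155 cos 74° + T_B cos 220° + T_C cos 9° = 0.
        ΣF_y = 155 sin 74° + T_B sin 220° + T_C sin 9° = 0.
The known terms sum to (42.72, 149) N, so -0.7660 T_B + 0.9877 T_C = -42.72 and -0.6428 T_B + 0.1564 T_C = -149.
Solving simultaneously: T_B = 272.8 N, T_C = 168.3 N.

T_B ≈ 273 N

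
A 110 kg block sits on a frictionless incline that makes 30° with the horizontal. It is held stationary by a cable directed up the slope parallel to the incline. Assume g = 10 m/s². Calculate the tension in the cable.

T ≈ 550 N

Take axes along and perpendicular to the incline. Weight components: W sin 30° = 550 N down-slope, W cos 30° = 952.6 N into the surface.
Along incline: T cos 0° = W sin 30° → T = 550 N.
Perpendicular: N = W cos 30° − T sin 0° = 952.6 N.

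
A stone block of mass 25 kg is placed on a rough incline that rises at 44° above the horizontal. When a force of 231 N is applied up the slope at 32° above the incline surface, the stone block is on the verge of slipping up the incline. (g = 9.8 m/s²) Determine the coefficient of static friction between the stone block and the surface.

μ ≈ 0.478

On the verge of sliding up the incline, friction is at its maximum μN and acts down the slope.
Perpendicular to incline: N = W cos 44° − P sin 32° = 176.2 − 122.4 = 53.83 N.
Along incline: P cos 32° − μN = W sin 44° → μ = −(W sin 44° − P cos 32°) / N = 0.4776.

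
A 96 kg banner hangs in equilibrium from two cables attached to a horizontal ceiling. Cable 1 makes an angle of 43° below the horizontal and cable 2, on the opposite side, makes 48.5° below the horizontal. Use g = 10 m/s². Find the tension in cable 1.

Weight W = 96 × 10 = 960 N acts straight down.
Horizontal: T_1 cos 43° = T_2 cos 48.5°  →  T_2 = 1.104 T_1.
Vertical: T_1 sin 43° + T_2 sin 48.5° = 960.
Substituting the horizontal relation into the vertical equation gives 1.509 T_1 = 960, so T_1 = 636.3 N.

T_1 ≈ 636 N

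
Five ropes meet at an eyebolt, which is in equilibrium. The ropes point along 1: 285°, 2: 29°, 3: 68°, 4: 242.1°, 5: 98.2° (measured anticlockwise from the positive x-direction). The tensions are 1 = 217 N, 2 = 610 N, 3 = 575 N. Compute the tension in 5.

Resolve: ΣF_x = 217 cos 285° + 610 cos 29° + 575 cos 68° + T_4 cos 242.1° + T_5 cos 98.2° = 0.
        ΣF_y = 217 sin 285° + 610 sin 29° + 575 sin 68° + T_4 sin 242.1° + T_5 sin 98.2° = 0.
The known terms sum to (805.1, 619.3) N, so -0.4679 T_4 − 0.1426 T_5 = -805.1 and -0.8838 T_4 + 0.9898 T_5 = -619.3.
Solving simultaneously: T_4 = 1502 N, T_5 = 715.8 N.

T_5 ≈ 716 N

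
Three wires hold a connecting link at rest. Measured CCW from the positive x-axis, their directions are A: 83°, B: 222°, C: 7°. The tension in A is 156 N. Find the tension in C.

T_C ≈ 178 N

Resolve: ΣF_x = 156 cos 83° + T_B cos 222° + T_C cos 7° = 0.
        ΣF_y = 156 sin 83° + T_B sin 222° + T_C sin 7° = 0.
The known terms sum to (19.01, 154.8) N, so -0.7431 T_B + 0.9925 T_C = -19.01 and -0.6691 T_B + 0.1219 T_C = -154.8.
Solving simultaneously: T_B = 263.9 N, T_C = 178.4 N.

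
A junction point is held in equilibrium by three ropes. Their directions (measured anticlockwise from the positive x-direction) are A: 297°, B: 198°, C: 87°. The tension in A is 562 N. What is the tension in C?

Resolve: ΣF_x = 562 cos 297° + T_B cos 198° + T_C cos 87° = 0.
        ΣF_y = 562 sin 297° + T_B sin 198° + T_C sin 87° = 0.
The known terms sum to (255.1, -500.7) N, so -0.9511 T_B + 0.0523 T_C = -255.1 and -0.3090 T_B + 0.9986 T_C = 500.7.
Solving simultaneously: T_B = 301 N, T_C = 594.6 N.

T_C ≈ 595 N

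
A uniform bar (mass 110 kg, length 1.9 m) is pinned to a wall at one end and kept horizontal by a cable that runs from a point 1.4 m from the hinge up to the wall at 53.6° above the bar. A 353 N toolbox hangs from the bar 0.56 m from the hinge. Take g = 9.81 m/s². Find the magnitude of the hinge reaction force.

|H| ≈ 853 N

Take torques about the hinge: T sin 53.6° · 1.4 = 110×9.81×0.95 + 353×0.56 = 1222.8 N·m.
So T = 1222.8 / (0.8049 × 1.4) = 1085.2 N.
ΣF_x = 0: H_x = T cos 53.6° = 643.96 N.
ΣF_y = 0: H_y = (110×9.81 + 353) − T sin 53.6° = 1432.1 − 873.45 = 558.65 N.
|H| = √(H_x² + H_y²) = √((643.96)² + (558.65)²) = 852.51 N.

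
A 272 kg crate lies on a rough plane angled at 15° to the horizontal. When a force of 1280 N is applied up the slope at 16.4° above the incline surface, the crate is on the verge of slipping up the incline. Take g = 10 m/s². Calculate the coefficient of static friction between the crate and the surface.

μ ≈ 0.231

On the verge of sliding up the incline, friction is at its maximum μN and acts down the slope.
Perpendicular to incline: N = W cos 15° − P sin 16.4° = 2627 − 361.4 = 2266 N.
Along incline: P cos 16.4° − μN = W sin 15° → μ = −(W sin 15° − P cos 16.4°) / N = 0.2312.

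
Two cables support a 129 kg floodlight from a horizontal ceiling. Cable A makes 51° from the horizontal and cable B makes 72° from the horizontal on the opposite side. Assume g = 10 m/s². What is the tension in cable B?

T_B ≈ 968 N

Weight W = 129 × 10 = 1290 N acts straight down.
Horizontal: T_A cos 51° = T_B cos 72°  →  T_A = 0.491 T_B.
Vertical: T_A sin 51° + T_B sin 72° = 1290.
Substituting the horizontal relation into the vertical equation gives 1.333 T_B = 1290, so T_B = 968 N.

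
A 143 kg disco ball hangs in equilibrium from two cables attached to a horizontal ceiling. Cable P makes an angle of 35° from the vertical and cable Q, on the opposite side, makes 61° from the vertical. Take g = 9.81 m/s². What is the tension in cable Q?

T_Q ≈ 809 N

Angles from the horizontal: cable P is 90° − 35° = 55°, cable Q is 90° − 61° = 29°.
Weight W = 143 × 9.81 = 1403 N acts straight down.
Horizontal: T_P cos 55° = T_Q cos 29°  →  T_P = 1.525 T_Q.
Vertical: T_P sin 55° + T_Q sin 29° = 1403.
Substituting the horizontal relation into the vertical equation gives 1.734 T_Q = 1403, so T_Q = 809.1 N.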